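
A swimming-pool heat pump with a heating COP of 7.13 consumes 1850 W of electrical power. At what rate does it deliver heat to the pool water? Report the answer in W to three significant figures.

Q̇_H = COP_HP × Ẇ = 7.13 × 1850 = 13190 W.

13200 W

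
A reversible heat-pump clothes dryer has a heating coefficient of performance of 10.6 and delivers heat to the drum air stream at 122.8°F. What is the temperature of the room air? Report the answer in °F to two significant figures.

68 °F

COP_HP = T_H/(T_H − T_C) gives T_H − T_C = T_H/COP.
With T_H = 323.59 K, T_C = 323.59 × (1 − 1/10.6) = 293.07 K.
Converting, 293.07 K = 67.85°F.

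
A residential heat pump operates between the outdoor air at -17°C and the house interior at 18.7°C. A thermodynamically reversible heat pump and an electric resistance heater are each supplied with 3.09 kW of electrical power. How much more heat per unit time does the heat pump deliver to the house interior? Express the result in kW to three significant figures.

22.2 kW

In absolute terms T_C = 256.15 K and T_H = 291.85 K, so ΔT = 35.70 K.
COP_Carnot = T_H/ΔT = 291.85/35.70 = 8.175.
The heat pump delivers Q̇_H = COP × Ẇ = 25.26 kW; the resistance heater delivers Ẇ = 3.090 kW.
Extra = (COP − 1)·Ẇ = 22.17 kW.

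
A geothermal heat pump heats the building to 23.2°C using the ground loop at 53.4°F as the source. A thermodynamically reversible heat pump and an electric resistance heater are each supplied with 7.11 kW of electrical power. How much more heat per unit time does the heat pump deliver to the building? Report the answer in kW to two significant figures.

In absolute terms T_C = 285.04 K and T_H = 296.35 K, so ΔT = 11.31 K.
COP_Carnot = T_H/ΔT = 296.35/11.31 = 26.20.
The heat pump delivers Q̇_H = COP × Ẇ = 186.3 kW; the resistance heater delivers Ẇ = 7.110 kW.
Extra = (COP − 1)·Ẇ = 179.2 kW.

180 kW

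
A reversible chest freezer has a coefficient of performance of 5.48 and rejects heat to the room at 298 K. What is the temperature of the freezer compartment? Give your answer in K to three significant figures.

For a Carnot refrigerator COP_R = T_C/(T_H − T_C), so T_C = COP·T_H/(1 + COP).
With T_H = 298.00 K, T_C = 5.48 × 298.00/6.480 = 252.01 K.

252 K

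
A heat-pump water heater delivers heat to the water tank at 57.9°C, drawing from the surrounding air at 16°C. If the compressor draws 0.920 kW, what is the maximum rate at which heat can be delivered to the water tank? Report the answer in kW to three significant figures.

In absolute terms T_C = 289.15 K and T_H = 331.05 K, so ΔT = 41.90 K.
COP_Carnot = T_H/ΔT = 331.05/41.90 = 7.901.
Q̇_max = COP_Carnot × Ẇ = 7.901 × 0.9200 kW = 7.269 kW.

7.27 kW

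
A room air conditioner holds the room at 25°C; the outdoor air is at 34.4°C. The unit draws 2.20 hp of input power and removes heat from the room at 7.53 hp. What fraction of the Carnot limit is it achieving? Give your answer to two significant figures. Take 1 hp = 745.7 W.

0.11

COP_actual = Q̇_C/Ẇ = 7.530/2.200 = 3.423.
In absolute terms T_C = 298.15 K and T_H = 307.55 K, so ΔT = 9.400 K.
COP_Carnot = T_C/ΔT = 298.15/9.400 = 31.72.
η_II = COP_actual/COP_Carnot = 3.423/31.72 = 0.1079.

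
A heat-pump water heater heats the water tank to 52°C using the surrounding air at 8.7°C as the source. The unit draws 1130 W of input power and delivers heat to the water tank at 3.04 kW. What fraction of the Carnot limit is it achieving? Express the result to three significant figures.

Converting, Q̇_H = 3.040 kW = 3040 W, so COP_actual = Q̇_H/Ẇ = 3040/1130 = 2.690.
In absolute terms T_C = 281.85 K and T_H = 325.15 K, so ΔT = 43.30 K.
COP_Carnot = T_H/ΔT = 325.15/43.30 = 7.509.
η_II = COP_actual/COP_Carnot = 2.690/7.509 = 0.3583.

0.358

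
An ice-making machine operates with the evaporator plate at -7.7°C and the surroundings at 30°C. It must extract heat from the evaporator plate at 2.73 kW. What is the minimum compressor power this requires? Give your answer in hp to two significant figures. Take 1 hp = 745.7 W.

In absolute terms T_C = 265.45 K and T_H = 303.15 K, so ΔT = 37.70 K.
COP_Carnot = T_C/ΔT = 265.45/37.70 = 7.041.
Ẇ_min = Q̇/COP_Carnot = 2.730/7.041 = 0.3877 kW = 0.5199 hp.

0.52 hp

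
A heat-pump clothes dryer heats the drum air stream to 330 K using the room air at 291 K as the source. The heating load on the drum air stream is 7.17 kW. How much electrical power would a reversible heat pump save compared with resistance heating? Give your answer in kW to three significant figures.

6.32 kW

The reservoir spacing is ΔT = 330 − 291 = 39.00 K.
COP_Carnot = T_H/ΔT = 330.00/39.00 = 8.462.
Resistance heating needs Ẇ_res = Q̇_H = 7.170 kW; the reversible heat pump needs only Ẇ_hp = Q̇_H/COP = 0.8474 kW.
Saving = 7.170 − 0.8474 = 6.323 kW.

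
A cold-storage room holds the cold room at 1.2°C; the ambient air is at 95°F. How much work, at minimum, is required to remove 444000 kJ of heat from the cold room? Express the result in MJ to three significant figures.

In absolute terms T_C = 274.35 K and T_H = 308.15 K, so ΔT = 33.80 K.
The reversible limit is COP_R = T_C/ΔT = 8.117, so W_min = Q_C/COP = Q_C·ΔT/T_C.
W_min = 444000 × 33.80/274.35 = 54700 kJ = 54.70 MJ.

54.7 MJ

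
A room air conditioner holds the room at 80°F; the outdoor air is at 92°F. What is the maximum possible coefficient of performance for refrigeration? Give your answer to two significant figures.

In absolute terms T_C = 299.82 K and T_H = 306.48 K, so ΔT = 6.667 K.
For a reversible cycle, COP_Carnot = T_C/ΔT = 299.82/6.667 = 44.97.

45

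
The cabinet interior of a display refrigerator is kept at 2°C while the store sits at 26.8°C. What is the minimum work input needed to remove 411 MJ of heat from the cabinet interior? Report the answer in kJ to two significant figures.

In absolute terms T_C = 275.15 K and T_H = 299.95 K, so ΔT = 24.80 K.
The reversible limit is COP_R = T_C/ΔT = 11.09, so W_min = Q_C/COP = Q_C·ΔT/T_C.
W_min = 411.0 × 24.80/275.15 = 37.04 MJ = 37040 kJ.

37000 kJ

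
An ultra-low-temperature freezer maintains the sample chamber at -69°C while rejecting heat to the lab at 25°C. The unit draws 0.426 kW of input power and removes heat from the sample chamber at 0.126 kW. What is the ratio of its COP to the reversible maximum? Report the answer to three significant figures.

0.136

COP_actual = Q̇_C/Ẇ = 0.1260/0.4260 = 0.2958.
In absolute terms T_C = 204.15 K and T_H = 298.15 K, so ΔT = 94.00 K.
COP_Carnot = T_C/ΔT = 204.15/94.00 = 2.172.
η_II = COP_actual/COP_Carnot = 0.2958/2.172 = 0.1362.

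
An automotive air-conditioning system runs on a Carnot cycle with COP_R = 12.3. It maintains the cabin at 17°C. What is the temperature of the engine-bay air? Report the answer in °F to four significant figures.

105.1 °F

COP_R = T_C/(T_H − T_C) gives T_H − T_C = T_C/COP.
With T_C = 290.15 K, T_H = 290.15 × (1 + 1/12.3) = 313.74 K.
Converting, 313.74 K = 105.06°F.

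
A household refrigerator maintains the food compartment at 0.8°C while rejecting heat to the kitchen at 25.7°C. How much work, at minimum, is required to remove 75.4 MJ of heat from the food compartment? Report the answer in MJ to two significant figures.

6.9 MJ

In absolute terms T_C = 273.95 K and T_H = 298.85 K, so ΔT = 24.90 K.
The reversible limit is COP_R = T_C/ΔT = 11.00, so W_min = Q_C/COP = Q_C·ΔT/T_C.
W_min = 75.40 × 24.90/273.95 = 6.853 MJ.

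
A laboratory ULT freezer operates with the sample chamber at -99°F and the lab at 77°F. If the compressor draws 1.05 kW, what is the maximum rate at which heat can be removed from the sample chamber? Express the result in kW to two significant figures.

In absolute terms T_C = 200.37 K and T_H = 298.15 K, so ΔT = 97.78 K.
COP_Carnot = T_C/ΔT = 200.37/97.78 = 2.049.
Q̇_max = COP_Carnot × Ẇ = 2.049 × 1.050 kW = 2.152 kW.

2.2 kW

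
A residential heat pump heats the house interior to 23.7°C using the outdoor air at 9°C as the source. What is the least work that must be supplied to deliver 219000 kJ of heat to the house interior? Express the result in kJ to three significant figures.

10800 kJ

In absolute terms T_C = 282.15 K and T_H = 296.85 K, so ΔT = 14.70 K.
The reversible limit is COP_HP = T_H/ΔT = 20.19, so W_min = Q_H/COP = Q_H·ΔT/T_H.
W_min = 219000 × 14.70/296.85 = 10840 kJ.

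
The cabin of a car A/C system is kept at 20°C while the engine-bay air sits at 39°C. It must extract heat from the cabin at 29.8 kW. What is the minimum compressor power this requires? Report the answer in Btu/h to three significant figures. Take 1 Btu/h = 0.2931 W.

6590 Btu/h

In absolute terms T_C = 293.15 K and T_H = 312.15 K, so ΔT = 19.00 K.
COP_Carnot = T_C/ΔT = 293.15/19.00 = 15.43.
Ẇ_min = Q̇/COP_Carnot = 29.80/15.43 = 1.931 kW = 6590 Btu/h.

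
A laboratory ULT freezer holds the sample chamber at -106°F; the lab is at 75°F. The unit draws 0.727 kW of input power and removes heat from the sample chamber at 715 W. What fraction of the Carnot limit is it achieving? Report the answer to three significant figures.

Converting, Q̇_C = 715.0 W = 0.7150 kW, so COP_actual = Q̇_C/Ẇ = 0.7150/0.7270 = 0.9835.
In absolute terms T_C = 196.48 K and T_H = 297.04 K, so ΔT = 100.6 K.
COP_Carnot = T_C/ΔT = 196.48/100.6 = 1.954.
η_II = COP_actual/COP_Carnot = 0.9835/1.954 = 0.5033.

0.503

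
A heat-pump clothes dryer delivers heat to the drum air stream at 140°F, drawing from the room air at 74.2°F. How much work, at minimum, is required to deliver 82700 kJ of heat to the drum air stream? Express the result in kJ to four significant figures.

In absolute terms T_C = 296.59 K and T_H = 333.15 K, so ΔT = 36.56 K.
The reversible limit is COP_HP = T_H/ΔT = 9.114, so W_min = Q_H/COP = Q_H·ΔT/T_H.
W_min = 82700 × 36.56/333.15 = 9074 kJ.

9074 kJ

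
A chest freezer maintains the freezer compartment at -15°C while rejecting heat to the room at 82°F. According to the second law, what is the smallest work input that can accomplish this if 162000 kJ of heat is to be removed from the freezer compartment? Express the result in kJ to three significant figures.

26800 kJ

In absolute terms T_C = 258.15 K and T_H = 300.93 K, so ΔT = 42.78 K.
The reversible limit is COP_R = T_C/ΔT = 6.035, so W_min = Q_C/COP = Q_C·ΔT/T_C.
W_min = 162000 × 42.78/258.15 = 26840 kJ.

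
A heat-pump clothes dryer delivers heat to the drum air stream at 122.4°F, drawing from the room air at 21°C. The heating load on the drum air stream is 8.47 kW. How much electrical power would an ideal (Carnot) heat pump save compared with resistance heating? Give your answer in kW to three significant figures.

In absolute terms T_C = 294.15 K and T_H = 323.37 K, so ΔT = 29.22 K.
COP_Carnot = T_H/ΔT = 323.37/29.22 = 11.07.
Resistance heating needs Ẇ_res = Q̇_H = 8.470 kW; the reversible heat pump needs only Ẇ_hp = Q̇_H/COP = 0.7654 kW.
Saving = 8.470 − 0.7654 = 7.705 kW.

7.70 kW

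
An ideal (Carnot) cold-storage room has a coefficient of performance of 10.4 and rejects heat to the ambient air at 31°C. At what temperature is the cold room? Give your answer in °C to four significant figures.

4.320 °C

For a Carnot refrigerator COP_R = T_C/(T_H − T_C), so T_C = COP·T_H/(1 + COP).
With T_H = 304.15 K, T_C = 10.4 × 304.15/11.40 = 277.47 K.
Converting, 277.47 K = 4.32°C.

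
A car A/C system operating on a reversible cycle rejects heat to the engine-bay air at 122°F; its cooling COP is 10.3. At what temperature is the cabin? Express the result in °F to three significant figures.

70.5 °F

For a Carnot refrigerator COP_R = T_C/(T_H − T_C), so T_C = COP·T_H/(1 + COP).
With T_H = 323.15 K, T_C = 10.3 × 323.15/11.30 = 294.55 K.
Converting, 294.55 K = 70.52°F.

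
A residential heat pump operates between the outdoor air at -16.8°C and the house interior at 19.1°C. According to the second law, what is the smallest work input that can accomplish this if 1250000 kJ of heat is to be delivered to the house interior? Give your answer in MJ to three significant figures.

154 MJ

In absolute terms T_C = 256.35 K and T_H = 292.25 K, so ΔT = 35.90 K.
The reversible limit is COP_HP = T_H/ΔT = 8.141, so W_min = Q_H/COP = Q_H·ΔT/T_H.
W_min = 1250000 × 35.90/292.25 = 153600 kJ = 153.6 MJ.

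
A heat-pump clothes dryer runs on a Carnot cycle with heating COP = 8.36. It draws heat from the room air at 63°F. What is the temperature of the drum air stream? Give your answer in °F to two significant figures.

COP_HP = T_H/(T_H − T_C) rearranges to T_H = COP·T_C/(COP − 1).
With T_C = 290.37 K, T_H = 8.36 × 290.37/7.360 = 329.82 K.
Converting, 329.82 K = 134.01°F.

130 °F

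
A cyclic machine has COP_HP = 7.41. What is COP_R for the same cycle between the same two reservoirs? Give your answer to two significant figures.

6.4

Since Q_H = Q_C + W for any cycle, COP_R = Q_C/W = Q_H/W − 1.
COP_R = 7.41 − 1 = 6.41.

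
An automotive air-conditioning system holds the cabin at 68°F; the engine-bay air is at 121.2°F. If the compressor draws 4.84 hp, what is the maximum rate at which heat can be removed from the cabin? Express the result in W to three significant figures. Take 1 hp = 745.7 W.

35800 W

In absolute terms T_C = 293.15 K and T_H = 322.71 K, so ΔT = 29.56 K.
COP_Carnot = T_C/ΔT = 293.15/29.56 = 9.919.
Q̇_max = COP_Carnot × Ẇ = 9.919 × 4.840 hp = 48.01 hp = 35800 W.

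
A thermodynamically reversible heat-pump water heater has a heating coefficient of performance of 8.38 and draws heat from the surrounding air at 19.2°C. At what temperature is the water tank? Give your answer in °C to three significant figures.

58.8 °C

COP_HP = T_H/(T_H − T_C) rearranges to T_H = COP·T_C/(COP − 1).
With T_C = 292.35 K, T_H = 8.38 × 292.35/7.380 = 331.96 K.
Converting, 331.96 K = 58.81°C.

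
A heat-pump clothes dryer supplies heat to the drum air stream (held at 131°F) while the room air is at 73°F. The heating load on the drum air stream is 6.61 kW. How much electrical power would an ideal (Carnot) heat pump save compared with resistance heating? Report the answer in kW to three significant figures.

5.96 kW

In absolute terms T_C = 295.93 K and T_H = 328.15 K, so ΔT = 32.22 K.
COP_Carnot = T_H/ΔT = 328.15/32.22 = 10.18.
Resistance heating needs Ẇ_res = Q̇_H = 6.610 kW; the reversible heat pump needs only Ẇ_hp = Q̇_H/COP = 0.6491 kW.
Saving = 6.610 − 0.6491 = 5.961 kW.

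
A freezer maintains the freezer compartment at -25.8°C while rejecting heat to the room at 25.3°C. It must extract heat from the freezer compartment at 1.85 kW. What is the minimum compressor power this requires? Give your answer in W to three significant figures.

382 W

In absolute terms T_C = 247.35 K and T_H = 298.45 K, so ΔT = 51.10 K.
COP_Carnot = T_C/ΔT = 247.35/51.10 = 4.841.
Ẇ_min = Q̇/COP_Carnot = 1.850/4.841 = 0.3822 kW = 382.2 W.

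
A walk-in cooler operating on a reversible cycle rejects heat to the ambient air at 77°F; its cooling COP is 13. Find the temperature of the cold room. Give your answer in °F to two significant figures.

For a Carnot refrigerator COP_R = T_C/(T_H − T_C), so T_C = COP·T_H/(1 + COP).
With T_H = 298.15 K, T_C = 13 × 298.15/14.00 = 276.85 K.
Converting, 276.85 K = 38.67°F.

39 °F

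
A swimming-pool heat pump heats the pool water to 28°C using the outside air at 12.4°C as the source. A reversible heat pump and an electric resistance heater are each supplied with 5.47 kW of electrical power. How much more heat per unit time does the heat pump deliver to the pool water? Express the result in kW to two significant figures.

100 kW

In absolute terms T_C = 285.55 K and T_H = 301.15 K, so ΔT = 15.60 K.
COP_Carnot = T_H/ΔT = 301.15/15.60 = 19.30.
The heat pump delivers Q̇_H = COP × Ẇ = 105.6 kW; the resistance heater delivers Ẇ = 5.470 kW.
Extra = (COP − 1)·Ẇ = 100.1 kW.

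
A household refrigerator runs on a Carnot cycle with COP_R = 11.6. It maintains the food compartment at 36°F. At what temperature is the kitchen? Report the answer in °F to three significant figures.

COP_R = T_C/(T_H − T_C) gives T_H − T_C = T_C/COP.
With T_C = 275.37 K, T_H = 275.37 × (1 + 1/11.6) = 299.11 K.
Converting, 299.11 K = 78.73°F.

78.7 °F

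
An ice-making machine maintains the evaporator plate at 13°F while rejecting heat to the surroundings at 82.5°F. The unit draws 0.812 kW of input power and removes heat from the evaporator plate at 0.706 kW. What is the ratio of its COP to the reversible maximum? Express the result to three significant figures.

COP_actual = Q̇_C/Ẇ = 0.7060/0.8120 = 0.8695.
In absolute terms T_C = 262.59 K and T_H = 301.21 K, so ΔT = 38.61 K.
COP_Carnot = T_C/ΔT = 262.59/38.61 = 6.801.
η_II = COP_actual/COP_Carnot = 0.8695/6.801 = 0.1278.

0.128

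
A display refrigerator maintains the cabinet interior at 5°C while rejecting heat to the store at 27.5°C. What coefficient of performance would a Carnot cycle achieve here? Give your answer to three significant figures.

In absolute terms T_C = 278.15 K and T_H = 300.65 K, so ΔT = 22.50 K.
For a reversible cycle, COP_Carnot = T_C/ΔT = 278.15/22.50 = 12.36.

12.4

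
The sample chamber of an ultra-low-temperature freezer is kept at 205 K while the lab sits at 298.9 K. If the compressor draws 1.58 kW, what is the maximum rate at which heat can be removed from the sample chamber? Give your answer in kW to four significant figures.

3.449 kW

The reservoir spacing is ΔT = 298.9 − 205 = 93.90 K.
COP_Carnot = T_C/ΔT = 205.00/93.90 = 2.183.
Q̇_max = COP_Carnot × Ẇ = 2.183 × 1.580 kW = 3.449 kW.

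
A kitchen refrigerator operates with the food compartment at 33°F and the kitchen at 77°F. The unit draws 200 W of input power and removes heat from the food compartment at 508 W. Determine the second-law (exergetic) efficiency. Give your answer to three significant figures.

0.227

COP_actual = Q̇_C/Ẇ = 508.0/200.0 = 2.540.
In absolute terms T_C = 273.71 K and T_H = 298.15 K, so ΔT = 24.44 K.
COP_Carnot = T_C/ΔT = 273.71/24.44 = 11.20.
η_II = COP_actual/COP_Carnot = 2.540/11.20 = 0.2268.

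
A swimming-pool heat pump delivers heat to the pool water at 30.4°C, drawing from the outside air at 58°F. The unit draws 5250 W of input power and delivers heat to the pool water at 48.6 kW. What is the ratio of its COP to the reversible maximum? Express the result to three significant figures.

Converting, Q̇_H = 48.60 kW = 48600 W, so COP_actual = Q̇_H/Ẇ = 48600/5250 = 9.257.
In absolute terms T_C = 287.59 K and T_H = 303.55 K, so ΔT = 15.96 K.
COP_Carnot = T_H/ΔT = 303.55/15.96 = 19.02.
η_II = COP_actual/COP_Carnot = 9.257/19.02 = 0.4866.

0.487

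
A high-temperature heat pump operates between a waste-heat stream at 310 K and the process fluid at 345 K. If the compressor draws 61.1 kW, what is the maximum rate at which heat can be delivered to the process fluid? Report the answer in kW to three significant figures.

The reservoir spacing is ΔT = 345 − 310 = 35.00 K.
COP_Carnot = T_H/ΔT = 345.00/35.00 = 9.857.
Q̇_max = COP_Carnot × Ẇ = 9.857 × 61.10 kW = 602.3 kW.

602 kW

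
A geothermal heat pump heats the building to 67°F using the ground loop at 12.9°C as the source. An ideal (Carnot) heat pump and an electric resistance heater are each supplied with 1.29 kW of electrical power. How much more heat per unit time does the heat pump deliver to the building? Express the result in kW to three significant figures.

56.4 kW

In absolute terms T_C = 286.05 K and T_H = 292.59 K, so ΔT = 6.544 K.
COP_Carnot = T_H/ΔT = 292.59/6.544 = 44.71.
The heat pump delivers Q̇_H = COP × Ẇ = 57.67 kW; the resistance heater delivers Ẇ = 1.290 kW.
Extra = (COP − 1)·Ẇ = 56.38 kW.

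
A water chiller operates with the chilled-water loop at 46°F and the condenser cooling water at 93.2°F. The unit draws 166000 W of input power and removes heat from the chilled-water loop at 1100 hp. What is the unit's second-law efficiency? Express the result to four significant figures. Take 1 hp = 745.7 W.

Converting, Q̇_C = 1100 hp = 820300 W, so COP_actual = Q̇_C/Ẇ = 820300/166000 = 4.941.
In absolute terms T_C = 280.93 K and T_H = 307.15 K, so ΔT = 26.22 K.
COP_Carnot = T_C/ΔT = 280.93/26.22 = 10.71.
η_II = COP_actual/COP_Carnot = 4.941/10.71 = 0.4612.

0.4612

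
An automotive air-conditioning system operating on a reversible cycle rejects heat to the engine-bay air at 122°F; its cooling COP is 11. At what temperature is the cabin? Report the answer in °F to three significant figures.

73.5 °F

For a Carnot refrigerator COP_R = T_C/(T_H − T_C), so T_C = COP·T_H/(1 + COP).
With T_H = 323.15 K, T_C = 11 × 323.15/12.00 = 296.22 K.
Converting, 296.22 K = 73.53°F.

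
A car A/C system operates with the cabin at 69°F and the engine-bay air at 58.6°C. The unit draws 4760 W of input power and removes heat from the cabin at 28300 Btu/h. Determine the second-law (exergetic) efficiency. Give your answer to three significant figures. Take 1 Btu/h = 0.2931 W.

Converting, Q̇_C = 28300 Btu/h = 8295 W, so COP_actual = Q̇_C/Ẇ = 8295/4760 = 1.743.
In absolute terms T_C = 293.71 K and T_H = 331.75 K, so ΔT = 38.04 K.
COP_Carnot = T_C/ΔT = 293.71/38.04 = 7.720.
η_II = COP_actual/COP_Carnot = 1.743/7.720 = 0.2257.

0.226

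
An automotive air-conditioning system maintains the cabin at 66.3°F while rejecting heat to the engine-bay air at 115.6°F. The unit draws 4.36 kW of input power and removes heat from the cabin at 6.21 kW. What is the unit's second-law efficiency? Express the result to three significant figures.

COP_actual = Q̇_C/Ẇ = 6.210/4.360 = 1.424.
In absolute terms T_C = 292.21 K and T_H = 319.59 K, so ΔT = 27.39 K.
COP_Carnot = T_C/ΔT = 292.21/27.39 = 10.67.
η_II = COP_actual/COP_Carnot = 1.424/10.67 = 0.1335.

0.134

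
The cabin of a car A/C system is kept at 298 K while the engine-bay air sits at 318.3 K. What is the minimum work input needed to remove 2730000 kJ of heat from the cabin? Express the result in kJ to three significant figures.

186000 kJ

The reservoir spacing is ΔT = 318.3 − 298 = 20.30 K.
The reversible limit is COP_R = T_C/ΔT = 14.68, so W_min = Q_C/COP = Q_C·ΔT/T_C.
W_min = 2730000 × 20.30/298.00 = 186000 kJ.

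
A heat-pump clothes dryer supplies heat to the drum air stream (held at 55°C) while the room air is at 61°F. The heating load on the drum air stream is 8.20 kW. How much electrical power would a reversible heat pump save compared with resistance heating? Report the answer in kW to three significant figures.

7.23 kW

In absolute terms T_C = 289.26 K and T_H = 328.15 K, so ΔT = 38.89 K.
COP_Carnot = T_H/ΔT = 328.15/38.89 = 8.438.
Resistance heating needs Ẇ_res = Q̇_H = 8.200 kW; the reversible heat pump needs only Ẇ_hp = Q̇_H/COP = 0.9718 kW.
Saving = 8.200 − 0.9718 = 7.228 kW.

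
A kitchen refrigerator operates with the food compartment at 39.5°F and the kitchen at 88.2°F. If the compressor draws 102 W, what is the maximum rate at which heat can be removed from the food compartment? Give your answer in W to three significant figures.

In absolute terms T_C = 277.32 K and T_H = 304.37 K, so ΔT = 27.06 K.
COP_Carnot = T_C/ΔT = 277.32/27.06 = 10.25.
Q̇_max = COP_Carnot × Ẇ = 10.25 × 102.0 W = 1045 W.

1050 W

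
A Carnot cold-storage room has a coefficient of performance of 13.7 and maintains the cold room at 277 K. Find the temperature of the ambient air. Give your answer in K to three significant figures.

297 K

COP_R = T_C/(T_H − T_C) gives T_H − T_C = T_C/COP.
With T_C = 277.00 K, T_H = 277.00 × (1 + 1/13.7) = 297.22 K.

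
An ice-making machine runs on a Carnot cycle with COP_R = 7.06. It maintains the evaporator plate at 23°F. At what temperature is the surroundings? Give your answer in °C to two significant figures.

33 °C

COP_R = T_C/(T_H − T_C) gives T_H − T_C = T_C/COP.
With T_C = 268.15 K, T_H = 268.15 × (1 + 1/7.06) = 306.13 K.
Converting, 306.13 K = 32.98°C.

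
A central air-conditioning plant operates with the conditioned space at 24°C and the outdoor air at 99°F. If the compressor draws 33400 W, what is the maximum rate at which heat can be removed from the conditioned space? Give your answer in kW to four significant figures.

750.6 kW

In absolute terms T_C = 297.15 K and T_H = 310.37 K, so ΔT = 13.22 K.
COP_Carnot = T_C/ΔT = 297.15/13.22 = 22.47.
Q̇_max = COP_Carnot × Ẇ = 22.47 × 33400 W = 750600 W = 750.6 kW.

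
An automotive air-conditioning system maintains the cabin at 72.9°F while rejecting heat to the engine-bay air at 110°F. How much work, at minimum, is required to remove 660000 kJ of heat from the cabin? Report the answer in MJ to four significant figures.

45.98 MJ

In absolute terms T_C = 295.87 K and T_H = 316.48 K, so ΔT = 20.61 K.
The reversible limit is COP_R = T_C/ΔT = 14.35, so W_min = Q_C/COP = Q_C·ΔT/T_C.
W_min = 660000 × 20.61/295.87 = 45980 kJ = 45.98 MJ.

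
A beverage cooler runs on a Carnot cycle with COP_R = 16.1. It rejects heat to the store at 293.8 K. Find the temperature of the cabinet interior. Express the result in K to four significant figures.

276.6 K

For a Carnot refrigerator COP_R = T_C/(T_H − T_C), so T_C = COP·T_H/(1 + COP).
With T_H = 293.80 K, T_C = 16.1 × 293.80/17.10 = 276.62 K.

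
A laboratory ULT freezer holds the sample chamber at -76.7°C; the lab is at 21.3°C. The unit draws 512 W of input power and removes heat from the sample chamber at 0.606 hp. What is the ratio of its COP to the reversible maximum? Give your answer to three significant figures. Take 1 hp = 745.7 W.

0.440

Converting, Q̇_C = 0.6060 hp = 451.9 W, so COP_actual = Q̇_C/Ẇ = 451.9/512.0 = 0.8826.
In absolute terms T_C = 196.45 K and T_H = 294.45 K, so ΔT = 98.00 K.
COP_Carnot = T_C/ΔT = 196.45/98.00 = 2.005.
η_II = COP_actual/COP_Carnot = 0.8826/2.005 = 0.4403.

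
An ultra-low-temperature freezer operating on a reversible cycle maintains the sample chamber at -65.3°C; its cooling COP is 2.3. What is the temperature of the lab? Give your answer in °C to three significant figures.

25.1 °C

COP_R = T_C/(T_H − T_C) gives T_H − T_C = T_C/COP.
With T_C = 207.85 K, T_H = 207.85 × (1 + 1/2.3) = 298.22 K.
Converting, 298.22 K = 25.07°C.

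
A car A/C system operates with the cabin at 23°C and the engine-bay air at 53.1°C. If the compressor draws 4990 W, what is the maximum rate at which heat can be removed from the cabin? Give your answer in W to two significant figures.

In absolute terms T_C = 296.15 K and T_H = 326.25 K, so ΔT = 30.10 K.
COP_Carnot = T_C/ΔT = 296.15/30.10 = 9.839.
Q̇_max = COP_Carnot × Ẇ = 9.839 × 4990 W = 49100 W.

49000 W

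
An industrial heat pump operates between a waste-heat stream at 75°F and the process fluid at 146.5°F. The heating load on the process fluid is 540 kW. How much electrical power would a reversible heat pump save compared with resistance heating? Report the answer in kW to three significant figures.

In absolute terms T_C = 297.04 K and T_H = 336.76 K, so ΔT = 39.72 K.
COP_Carnot = T_H/ΔT = 336.76/39.72 = 8.478.
Resistance heating needs Ẇ_res = Q̇_H = 540.0 kW; the reversible heat pump needs only Ẇ_hp = Q̇_H/COP = 63.70 kW.
Saving = 540.0 − 63.70 = 476.3 kW.

476 kW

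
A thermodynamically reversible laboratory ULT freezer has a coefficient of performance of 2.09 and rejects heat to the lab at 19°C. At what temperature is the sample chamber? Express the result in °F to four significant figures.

-104.0 °F

For a Carnot refrigerator COP_R = T_C/(T_H − T_C), so T_C = COP·T_H/(1 + COP).
With T_H = 292.15 K, T_C = 2.09 × 292.15/3.090 = 197.60 K.
Converting, 197.60 K = -103.98°F.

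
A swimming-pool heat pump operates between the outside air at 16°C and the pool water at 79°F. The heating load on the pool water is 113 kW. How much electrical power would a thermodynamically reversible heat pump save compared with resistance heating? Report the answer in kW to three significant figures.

109 kW

In absolute terms T_C = 289.15 K and T_H = 299.26 K, so ΔT = 10.11 K.
COP_Carnot = T_H/ΔT = 299.26/10.11 = 29.60.
Resistance heating needs Ẇ_res = Q̇_H = 113.0 kW; the reversible heat pump needs only Ẇ_hp = Q̇_H/COP = 3.818 kW.
Saving = 113.0 − 3.818 = 109.2 kW.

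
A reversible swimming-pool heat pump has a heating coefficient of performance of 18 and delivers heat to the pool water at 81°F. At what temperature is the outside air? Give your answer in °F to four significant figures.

COP_HP = T_H/(T_H − T_C) gives T_H − T_C = T_H/COP.
With T_H = 300.37 K, T_C = 300.37 × (1 − 1/18) = 283.68 K.
Converting, 283.68 K = 50.96°F.

50.96 °F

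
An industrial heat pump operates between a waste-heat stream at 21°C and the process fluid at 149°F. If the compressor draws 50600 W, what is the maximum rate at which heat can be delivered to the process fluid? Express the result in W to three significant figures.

389000 W

In absolute terms T_C = 294.15 K and T_H = 338.15 K, so ΔT = 44.00 K.
COP_Carnot = T_H/ΔT = 338.15/44.00 = 7.685.
Q̇_max = COP_Carnot × Ẇ = 7.685 × 50600 W = 388900 W.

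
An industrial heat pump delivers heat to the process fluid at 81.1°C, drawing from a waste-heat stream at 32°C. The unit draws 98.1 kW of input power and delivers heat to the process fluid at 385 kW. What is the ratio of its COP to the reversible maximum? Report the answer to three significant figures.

0.544

COP_actual = Q̇_H/Ẇ = 385.0/98.10 = 3.925.
In absolute terms T_C = 305.15 K and T_H = 354.25 K, so ΔT = 49.10 K.
COP_Carnot = T_H/ΔT = 354.25/49.10 = 7.215.
η_II = COP_actual/COP_Carnot = 3.925/7.215 = 0.5440.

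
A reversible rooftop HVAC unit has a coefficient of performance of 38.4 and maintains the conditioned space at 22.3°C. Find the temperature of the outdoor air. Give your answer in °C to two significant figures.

COP_R = T_C/(T_H − T_C) gives T_H − T_C = T_C/COP.
With T_C = 295.45 K, T_H = 295.45 × (1 + 1/38.4) = 303.14 K.
Converting, 303.14 K = 29.99°C.

30 °C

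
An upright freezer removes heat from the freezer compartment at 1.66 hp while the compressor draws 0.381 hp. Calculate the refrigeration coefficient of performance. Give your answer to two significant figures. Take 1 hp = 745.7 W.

The first law gives Q̇_H = Q̇_C + Ẇ, so the three rates are Q̇_C = 1.660, Q̇_H = 2.041, Ẇ = 0.3810 hp.
COP_R = Q̇_C/Ẇ = 1.660/0.3810 = 4.357.

4.4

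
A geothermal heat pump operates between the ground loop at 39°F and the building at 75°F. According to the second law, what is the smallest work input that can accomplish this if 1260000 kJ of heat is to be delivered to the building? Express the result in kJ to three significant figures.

84800 kJ

In absolute terms T_C = 277.04 K and T_H = 297.04 K, so ΔT = 20.00 K.
The reversible limit is COP_HP = T_H/ΔT = 14.85, so W_min = Q_H/COP = Q_H·ΔT/T_H.
W_min = 1260000 × 20.00/297.04 = 84840 kJ.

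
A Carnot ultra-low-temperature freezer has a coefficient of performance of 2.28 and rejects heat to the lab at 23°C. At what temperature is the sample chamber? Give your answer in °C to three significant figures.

-67.3 °C

For a Carnot refrigerator COP_R = T_C/(T_H − T_C), so T_C = COP·T_H/(1 + COP).
With T_H = 296.15 K, T_C = 2.28 × 296.15/3.280 = 205.86 K.
Converting, 205.86 K = -67.29°C.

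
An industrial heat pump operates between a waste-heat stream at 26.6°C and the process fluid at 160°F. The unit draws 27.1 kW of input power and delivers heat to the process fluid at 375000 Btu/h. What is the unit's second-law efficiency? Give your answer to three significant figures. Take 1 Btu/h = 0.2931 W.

0.524

Converting, Q̇_H = 375000 Btu/h = 109.9 kW, so COP_actual = Q̇_H/Ẇ = 109.9/27.10 = 4.056.
In absolute terms T_C = 299.75 K and T_H = 344.26 K, so ΔT = 44.51 K.
COP_Carnot = T_H/ΔT = 344.26/44.51 = 7.734.
η_II = COP_actual/COP_Carnot = 4.056/7.734 = 0.5244.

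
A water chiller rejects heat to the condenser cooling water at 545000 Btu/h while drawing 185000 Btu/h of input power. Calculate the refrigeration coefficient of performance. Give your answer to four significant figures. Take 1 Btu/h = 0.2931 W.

The first law gives Q̇_H = Q̇_C + Ẇ, so the three rates are Q̇_C = 360000, Q̇_H = 545000, Ẇ = 185000 Btu/h.
COP_R = Q̇_C/Ẇ = 360000/185000 = 1.946.

1.946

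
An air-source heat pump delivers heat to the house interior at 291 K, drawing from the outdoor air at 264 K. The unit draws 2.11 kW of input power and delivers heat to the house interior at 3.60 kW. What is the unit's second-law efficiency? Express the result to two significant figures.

COP_actual = Q̇_H/Ẇ = 3.600/2.110 = 1.706.
The reservoir spacing is ΔT = 291 − 264 = 27.00 K.
COP_Carnot = T_H/ΔT = 291.00/27.00 = 10.78.
η_II = COP_actual/COP_Carnot = 1.706/10.78 = 0.1583.

0.16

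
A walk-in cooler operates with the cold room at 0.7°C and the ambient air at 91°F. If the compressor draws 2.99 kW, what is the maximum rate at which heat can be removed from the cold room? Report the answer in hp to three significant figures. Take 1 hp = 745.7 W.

In absolute terms T_C = 273.85 K and T_H = 305.93 K, so ΔT = 32.08 K.
COP_Carnot = T_C/ΔT = 273.85/32.08 = 8.537.
Q̇_max = COP_Carnot × Ẇ = 8.537 × 2.990 kW = 25.53 kW = 34.23 hp.

34.2 hp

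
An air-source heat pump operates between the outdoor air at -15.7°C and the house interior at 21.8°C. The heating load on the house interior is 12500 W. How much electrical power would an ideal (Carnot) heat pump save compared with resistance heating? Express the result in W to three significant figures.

In absolute terms T_C = 257.45 K and T_H = 294.95 K, so ΔT = 37.50 K.
COP_Carnot = T_H/ΔT = 294.95/37.50 = 7.865.
Resistance heating needs Ẇ_res = Q̇_H = 12500 W; the reversible heat pump needs only Ẇ_hp = Q̇_H/COP = 1589 W.
Saving = 12500 − 1589 = 10910 W.

10900 W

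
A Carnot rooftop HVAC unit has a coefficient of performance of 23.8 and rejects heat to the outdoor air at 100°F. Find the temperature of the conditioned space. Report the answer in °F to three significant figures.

77.4 °F

For a Carnot refrigerator COP_R = T_C/(T_H − T_C), so T_C = COP·T_H/(1 + COP).
With T_H = 310.93 K, T_C = 23.8 × 310.93/24.80 = 298.39 K.
Converting, 298.39 K = 77.43°F.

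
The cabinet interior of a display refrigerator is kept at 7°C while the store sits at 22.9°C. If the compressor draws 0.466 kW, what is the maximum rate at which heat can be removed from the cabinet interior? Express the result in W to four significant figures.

8211 W

In absolute terms T_C = 280.15 K and T_H = 296.05 K, so ΔT = 15.90 K.
COP_Carnot = T_C/ΔT = 280.15/15.90 = 17.62.
Q̇_max = COP_Carnot × Ẇ = 17.62 × 0.4660 kW = 8.211 kW = 8211 W.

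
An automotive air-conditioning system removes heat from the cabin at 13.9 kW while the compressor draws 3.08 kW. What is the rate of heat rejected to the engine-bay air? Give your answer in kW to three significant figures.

17.0 kW

For a cyclic device the first law requires Q̇_H = Q̇_C + Ẇ.
Q̇_H = Q̇_C + Ẇ = 16.98 kW.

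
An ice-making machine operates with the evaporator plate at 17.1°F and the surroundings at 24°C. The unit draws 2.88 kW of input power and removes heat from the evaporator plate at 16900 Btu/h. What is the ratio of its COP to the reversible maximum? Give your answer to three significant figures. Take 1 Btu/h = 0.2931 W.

0.210

Converting, Q̇_C = 16900 Btu/h = 4.953 kW, so COP_actual = Q̇_C/Ẇ = 4.953/2.880 = 1.720.
In absolute terms T_C = 264.87 K and T_H = 297.15 K, so ΔT = 32.28 K.
COP_Carnot = T_C/ΔT = 264.87/32.28 = 8.206.
η_II = COP_actual/COP_Carnot = 1.720/8.206 = 0.2096.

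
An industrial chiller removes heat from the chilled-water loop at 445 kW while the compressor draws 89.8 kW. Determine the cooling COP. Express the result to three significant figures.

The first law gives Q̇_H = Q̇_C + Ẇ, so the three rates are Q̇_C = 445.0, Q̇_H = 534.8, Ẇ = 89.80 kW.
COP_R = Q̇_C/Ẇ = 445.0/89.80 = 4.955.

4.96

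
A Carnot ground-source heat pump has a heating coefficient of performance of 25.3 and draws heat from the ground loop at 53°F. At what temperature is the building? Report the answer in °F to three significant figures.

74.1 °F

COP_HP = T_H/(T_H − T_C) rearranges to T_H = COP·T_C/(COP − 1).
With T_C = 284.82 K, T_H = 25.3 × 284.82/24.30 = 296.54 K.
Converting, 296.54 K = 74.10°F.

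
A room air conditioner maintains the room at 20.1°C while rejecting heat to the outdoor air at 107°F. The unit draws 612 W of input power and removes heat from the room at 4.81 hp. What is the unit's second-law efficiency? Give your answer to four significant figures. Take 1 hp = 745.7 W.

0.4310

Converting, Q̇_C = 4.810 hp = 3587 W, so COP_actual = Q̇_C/Ẇ = 3587/612.0 = 5.861.
In absolute terms T_C = 293.25 K and T_H = 314.82 K, so ΔT = 21.57 K.
COP_Carnot = T_C/ΔT = 293.25/21.57 = 13.60.
η_II = COP_actual/COP_Carnot = 5.861/13.60 = 0.4310.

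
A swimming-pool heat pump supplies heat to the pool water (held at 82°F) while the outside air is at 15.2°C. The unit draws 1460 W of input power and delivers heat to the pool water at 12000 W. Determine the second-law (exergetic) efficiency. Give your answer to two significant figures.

COP_actual = Q̇_H/Ẇ = 12000/1460 = 8.219.
In absolute terms T_C = 288.35 K and T_H = 300.93 K, so ΔT = 12.58 K.
COP_Carnot = T_H/ΔT = 300.93/12.58 = 23.93.
η_II = COP_actual/COP_Carnot = 8.219/23.93 = 0.3435.

0.34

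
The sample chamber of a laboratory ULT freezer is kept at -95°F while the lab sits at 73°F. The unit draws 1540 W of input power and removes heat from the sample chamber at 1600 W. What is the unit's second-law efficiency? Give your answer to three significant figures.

0.479

COP_actual = Q̇_C/Ẇ = 1600/1540 = 1.039.
In absolute terms T_C = 202.59 K and T_H = 295.93 K, so ΔT = 93.33 K.
COP_Carnot = T_C/ΔT = 202.59/93.33 = 2.171.
η_II = COP_actual/COP_Carnot = 1.039/2.171 = 0.4786.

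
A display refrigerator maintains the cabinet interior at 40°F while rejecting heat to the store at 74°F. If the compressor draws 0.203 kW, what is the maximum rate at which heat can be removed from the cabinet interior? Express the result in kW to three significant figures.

2.98 kW

In absolute terms T_C = 277.59 K and T_H = 296.48 K, so ΔT = 18.89 K.
COP_Carnot = T_C/ΔT = 277.59/18.89 = 14.70.
Q̇_max = COP_Carnot × Ẇ = 14.70 × 0.2030 kW = 2.983 kW.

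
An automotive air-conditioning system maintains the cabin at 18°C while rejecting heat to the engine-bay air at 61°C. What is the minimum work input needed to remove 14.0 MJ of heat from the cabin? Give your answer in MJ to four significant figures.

In absolute terms T_C = 291.15 K and T_H = 334.15 K, so ΔT = 43.00 K.
The reversible limit is COP_R = T_C/ΔT = 6.771, so W_min = Q_C/COP = Q_C·ΔT/T_C.
W_min = 14.00 × 43.00/291.15 = 2.068 MJ.

2.068 MJ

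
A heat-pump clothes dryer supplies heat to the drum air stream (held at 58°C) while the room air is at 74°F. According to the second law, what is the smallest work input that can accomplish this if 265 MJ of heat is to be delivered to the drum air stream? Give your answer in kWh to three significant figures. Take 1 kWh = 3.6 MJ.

7.71 kWh

In absolute terms T_C = 296.48 K and T_H = 331.15 K, so ΔT = 34.67 K.
The reversible limit is COP_HP = T_H/ΔT = 9.552, so W_min = Q_H/COP = Q_H·ΔT/T_H.
W_min = 265.0 × 34.67/331.15 = 27.74 MJ = 7.706 kWh.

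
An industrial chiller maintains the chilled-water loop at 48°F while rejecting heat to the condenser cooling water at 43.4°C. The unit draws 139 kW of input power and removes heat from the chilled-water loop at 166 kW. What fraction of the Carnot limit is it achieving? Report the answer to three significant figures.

COP_actual = Q̇_C/Ẇ = 166.0/139.0 = 1.194.
In absolute terms T_C = 282.04 K and T_H = 316.55 K, so ΔT = 34.51 K.
COP_Carnot = T_C/ΔT = 282.04/34.51 = 8.172.
η_II = COP_actual/COP_Carnot = 1.194/8.172 = 0.1461.

0.146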